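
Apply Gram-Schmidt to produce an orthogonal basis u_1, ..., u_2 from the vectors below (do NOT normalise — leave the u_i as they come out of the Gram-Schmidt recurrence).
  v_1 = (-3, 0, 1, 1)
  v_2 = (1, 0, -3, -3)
Orthogonal basis:
  u_1 = (-3, 0, 1, 1)
  u_2 = (-16/11, 0, -24/11, -24/11)

Apply the Gram-Schmidt recurrence
  u_1 = v_1
  u_i = v_i − Σ_{j<i} ((v_i · u_j) / (u_j · u_j)) · u_j.

Step by step this gives:
  u_1 = (-3, 0, 1, 1)
  u_2 = (-16/11, 0, -24/11, -24/11)

Orthogonality check:
  u_2 · u_1 = 0 (should be 0)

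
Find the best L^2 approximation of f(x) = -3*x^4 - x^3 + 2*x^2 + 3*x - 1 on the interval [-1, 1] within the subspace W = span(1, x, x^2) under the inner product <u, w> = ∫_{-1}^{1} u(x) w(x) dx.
g(x) = -4*x^2/7 + 12*x/5 - 26/35

The best approximation g ∈ W is the orthogonal projection of f onto W. Writing g = a_0 + a_1 x + a_2 x^2, the coefficients solve the normal equations G · a = b where
  G_{ij} = <φ_i, φ_j> and b_i = <f, φ_i>, with φ_0 = 1, φ_1 = x, φ_2 = x^2.
G =
  [2, 0, 2/3]
  [0, 2/3, 0]
  [2/3, 0, 2/5],
b = (-28/15, 8/5, -76/105).
Solving gives a_0 = -26/35, a_1 = 12/5, a_2 = -4/7, so
  g(x) = -4*x^2/7 + 12*x/5 - 26/35.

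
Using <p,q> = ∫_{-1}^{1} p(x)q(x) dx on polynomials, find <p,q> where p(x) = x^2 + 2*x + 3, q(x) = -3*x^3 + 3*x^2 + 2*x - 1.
<p,q> = 4/5

Expand the product: p(x)·q(x) = -3*x^5 - 3*x^4 - x^3 + 12*x^2 + 4*x - 3.
∫_{-1}^{1} of each monomial x^k gives [2/(k+1) if k even, 0 if k odd]. Integrating term-by-term (or equivalently evaluating the antiderivative F(x) = -x^6/2 - 3*x^5/5 - x^4/4 + 4*x^3 + 2*x^2 - 3*x at the endpoints):
  F(1) − F(−1) = 33/20 − (17/20) = 4/5.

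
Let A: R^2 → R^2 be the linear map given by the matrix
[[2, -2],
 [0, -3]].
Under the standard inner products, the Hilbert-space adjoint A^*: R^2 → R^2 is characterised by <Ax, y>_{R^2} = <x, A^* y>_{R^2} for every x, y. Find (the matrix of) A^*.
A^* = A^T =
[[2, 0],
 [-2, -3]]

For real matrices with standard dot products, the defining identity <Ax, y> = <x, A^* y> gives (Ax)^T y = x^T (A^*) y, i.e. x^T A^T y = x^T (A^*) y. Since this holds for all x, y, we must have A^* = A^T. Therefore
A^* =
[[2, 0],
 [-2, -3]].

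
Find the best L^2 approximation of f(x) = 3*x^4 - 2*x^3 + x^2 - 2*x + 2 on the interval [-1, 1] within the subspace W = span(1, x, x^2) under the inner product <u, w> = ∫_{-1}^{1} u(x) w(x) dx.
g(x) = 25*x^2/7 - 16*x/5 + 61/35

The best approximation g ∈ W is the orthogonal projection of f onto W. Writing g = a_0 + a_1 x + a_2 x^2, the coefficients solve the normal equations G · a = b where
  G_{ij} = <φ_i, φ_j> and b_i = <f, φ_i>, with φ_0 = 1, φ_1 = x, φ_2 = x^2.
G =
  [2, 0, 2/3]
  [0, 2/3, 0]
  [2/3, 0, 2/5],
b = (88/15, -32/15, 272/105).
Solving gives a_0 = 61/35, a_1 = -16/5, a_2 = 25/7, so
  g(x) = 25*x^2/7 - 16*x/5 + 61/35.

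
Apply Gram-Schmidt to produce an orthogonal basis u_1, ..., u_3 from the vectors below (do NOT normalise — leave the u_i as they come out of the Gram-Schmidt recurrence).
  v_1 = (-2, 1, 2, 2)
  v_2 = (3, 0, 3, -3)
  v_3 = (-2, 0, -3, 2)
Orthogonal basis:
  u_1 = (-2, 1, 2, 2)
  u_2 = (27/13, 6/13, 51/13, -27/13)
  u_3 = (1/35, 8/35, -2/35, -1/35)

Apply the Gram-Schmidt recurrence
  u_1 = v_1
  u_i = v_i − Σ_{j<i} ((v_i · u_j) / (u_j · u_j)) · u_j.

Step by step this gives:
  u_1 = (-2, 1, 2, 2)
  u_2 = (27/13, 6/13, 51/13, -27/13)
  u_3 = (1/35, 8/35, -2/35, -1/35)

Orthogonality check:
  u_2 · u_1 = 0 (should be 0)
  u_3 · u_1 = 0 (should be 0)
  u_3 · u_2 = 0 (should be 0)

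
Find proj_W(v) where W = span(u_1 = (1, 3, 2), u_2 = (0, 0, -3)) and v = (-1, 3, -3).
proj_W(v) = (4/5, 12/5, -3)

Set up U = [u_1 | ... | u_2] ∈ R^(3×2). The projector onto W = col(U) is P = U (U^T U)^(-1) U^T.
Compute U^T U =
  [14, -6]
  [-6, 9],
and U^T v = (2, 9).
Solve U^T U · c = U^T v for the coefficients: c = (4/5, 23/15). The projection is proj_W(v) = U c.
Check: (v - proj_W(v)) · u_1 = 0  (should be 0).
Check: (v - proj_W(v)) · u_2 = 0  (should be 0).
Result: proj_W(v) = (4/5, 12/5, -3).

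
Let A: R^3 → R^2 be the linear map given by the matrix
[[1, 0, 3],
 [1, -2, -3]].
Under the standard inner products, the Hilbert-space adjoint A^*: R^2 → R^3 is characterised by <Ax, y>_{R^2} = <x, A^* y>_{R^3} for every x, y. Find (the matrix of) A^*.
A^* = A^T =
[[1, 1],
 [0, -2],
 [3, -3]]

For real matrices with standard dot products, the defining identity <Ax, y> = <x, A^* y> gives (Ax)^T y = x^T (A^*) y, i.e. x^T A^T y = x^T (A^*) y. Since this holds for all x, y, we must have A^* = A^T. Therefore
A^* =
[[1, 1],
 [0, -2],
 [3, -3]].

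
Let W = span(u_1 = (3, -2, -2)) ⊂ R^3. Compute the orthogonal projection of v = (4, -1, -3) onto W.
proj_W(v) = (60/17, -40/17, -40/17)

Set up U = [u_1 | ... | u_1] ∈ R^(3×1). The projector onto W = col(U) is P = U (U^T U)^(-1) U^T.
Compute U^T U =
  [17],
and U^T v = (20).
Solve U^T U · c = U^T v for the coefficients: c = (20/17). The projection is proj_W(v) = U c.
Check: (v - proj_W(v)) · u_1 = 0  (should be 0).
Result: proj_W(v) = (60/17, -40/17, -40/17).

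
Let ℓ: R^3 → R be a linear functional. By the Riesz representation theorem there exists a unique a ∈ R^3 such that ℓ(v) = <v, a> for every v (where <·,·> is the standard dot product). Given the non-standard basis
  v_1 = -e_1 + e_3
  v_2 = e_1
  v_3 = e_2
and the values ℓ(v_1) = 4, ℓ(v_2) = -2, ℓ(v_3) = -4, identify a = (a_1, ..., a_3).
a = (-2, -4, 2)

Write a = (a_1, ..., a_3) in the standard basis. For each basis vector v_i, ℓ(v_i) = <v_i, a> is a linear equation in the a_j's. Collect the n equations into a matrix system V a = ℓ, where row i of V is v_i (expressed in the standard basis). Since V is invertible (lower-triangular with 1s on the diagonal, up to permutation), solve by back-substitution:
  V =
[[-1, 0, 1],
 [1, 0, 0],
 [0, 1, 0]]
  V a = (4, -2, -4)
Solving gives a = (-2, -4, 2).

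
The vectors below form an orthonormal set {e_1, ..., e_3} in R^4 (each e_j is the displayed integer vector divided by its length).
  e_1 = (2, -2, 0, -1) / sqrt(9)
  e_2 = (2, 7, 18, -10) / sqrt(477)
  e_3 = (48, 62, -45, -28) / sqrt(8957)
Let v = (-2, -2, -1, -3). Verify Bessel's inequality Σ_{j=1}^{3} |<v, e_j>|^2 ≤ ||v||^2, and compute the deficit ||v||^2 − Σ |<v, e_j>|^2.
Σ |<v, e_j>|^2 = 2; ||v||^2 = 18; deficit = 16

Write each e_j = u_j / sqrt(<u_j, u_j>) where u_j is the displayed integer vector. Then <v, e_j> = <v, u_j> / sqrt(<u_j, u_j>), so |<v, e_j>|^2 = <v, u_j>^2 / <u_j, u_j>.
Coefficients: <v, e_1> = 3/sqrt(9), <v, e_2> = -6/sqrt(477), <v, e_3> = -91/sqrt(8957).
Square and sum: Σ |<v, e_j>|^2 = 2.
Compute ||v||^2 = v·v = 18.
Deficit = 18 − 2 = 16 ≥ 0, confirming Bessel's inequality. (The deficit equals ||v − Σ <v,e_j> e_j||^2, the squared distance from v to span{e_j}.)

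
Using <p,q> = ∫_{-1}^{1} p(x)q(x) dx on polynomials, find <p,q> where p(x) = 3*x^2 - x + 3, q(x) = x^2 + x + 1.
<p,q> = 158/15

Expand the product: p(x)·q(x) = 3*x^4 + 2*x^3 + 5*x^2 + 2*x + 3.
∫_{-1}^{1} of each monomial x^k gives [2/(k+1) if k even, 0 if k odd]. Integrating term-by-term (or equivalently evaluating the antiderivative F(x) = 3*x^5/5 + x^4/2 + 5*x^3/3 + x^2 + 3*x at the endpoints):
  F(1) − F(−1) = 203/30 − (-113/30) = 158/15.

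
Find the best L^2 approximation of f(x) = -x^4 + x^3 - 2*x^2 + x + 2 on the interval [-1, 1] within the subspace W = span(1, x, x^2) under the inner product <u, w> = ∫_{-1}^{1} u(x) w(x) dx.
g(x) = -20*x^2/7 + 8*x/5 + 73/35

The best approximation g ∈ W is the orthogonal projection of f onto W. Writing g = a_0 + a_1 x + a_2 x^2, the coefficients solve the normal equations G · a = b where
  G_{ij} = <φ_i, φ_j> and b_i = <f, φ_i>, with φ_0 = 1, φ_1 = x, φ_2 = x^2.
G =
  [2, 0, 2/3]
  [0, 2/3, 0]
  [2/3, 0, 2/5],
b = (34/15, 16/15, 26/105).
Solving gives a_0 = 73/35, a_1 = 8/5, a_2 = -20/7, so
  g(x) = -20*x^2/7 + 8*x/5 + 73/35.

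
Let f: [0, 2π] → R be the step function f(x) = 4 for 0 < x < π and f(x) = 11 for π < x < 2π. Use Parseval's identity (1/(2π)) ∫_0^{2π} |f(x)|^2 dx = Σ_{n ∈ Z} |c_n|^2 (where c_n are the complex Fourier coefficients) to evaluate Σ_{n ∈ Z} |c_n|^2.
Σ |c_n|^2 = 137/2

Parseval equates the L^2 energy of f (normalised by 1/(2π)) with the ℓ^2 sum of its Fourier coefficients: (1/(2π)) ∫_0^{2π} |f|^2 = Σ |c_n|^2.
Compute the left side: (1/(2π)) [∫_0^π 4^2 dx + ∫_π^{2π} 11^2 dx] = (1/(2π)) · (16π + 121π) = (16 + 121)/2 = 137/2.
So Σ_{n ∈ Z} |c_n|^2 = 137/2.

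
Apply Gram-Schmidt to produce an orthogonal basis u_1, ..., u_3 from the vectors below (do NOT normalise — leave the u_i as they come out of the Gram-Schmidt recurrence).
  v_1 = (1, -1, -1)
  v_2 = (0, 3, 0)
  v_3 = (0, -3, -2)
Orthogonal basis:
  u_1 = (1, -1, -1)
  u_2 = (1, 2, -1)
  u_3 = (-1, 0, -1)

Apply the Gram-Schmidt recurrence
  u_1 = v_1
  u_i = v_i − Σ_{j<i} ((v_i · u_j) / (u_j · u_j)) · u_j.

Step by step this gives:
  u_1 = (1, -1, -1)
  u_2 = (1, 2, -1)
  u_3 = (-1, 0, -1)

Orthogonality check:
  u_2 · u_1 = 0 (should be 0)
  u_3 · u_1 = 0 (should be 0)
  u_3 · u_2 = 0 (should be 0)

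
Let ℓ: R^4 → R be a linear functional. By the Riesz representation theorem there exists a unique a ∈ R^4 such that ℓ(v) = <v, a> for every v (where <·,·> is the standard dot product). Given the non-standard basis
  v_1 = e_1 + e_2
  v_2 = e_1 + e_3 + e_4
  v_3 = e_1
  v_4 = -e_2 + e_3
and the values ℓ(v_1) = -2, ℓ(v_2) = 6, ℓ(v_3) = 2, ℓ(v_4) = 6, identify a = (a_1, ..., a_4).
a = (2, -4, 2, 2)

Write a = (a_1, ..., a_4) in the standard basis. For each basis vector v_i, ℓ(v_i) = <v_i, a> is a linear equation in the a_j's. Collect the n equations into a matrix system V a = ℓ, where row i of V is v_i (expressed in the standard basis). Since V is invertible (lower-triangular with 1s on the diagonal, up to permutation), solve by back-substitution:
  V =
[[1, 1, 0, 0],
 [1, 0, 1, 1],
 [1, 0, 0, 0],
 [0, -1, 1, 0]]
  V a = (-2, 6, 2, 6)
Solving gives a = (2, -4, 2, 2).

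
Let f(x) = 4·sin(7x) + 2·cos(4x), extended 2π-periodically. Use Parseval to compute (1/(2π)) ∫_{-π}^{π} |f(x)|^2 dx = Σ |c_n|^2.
Σ |c_n|^2 = 10

Expand |f|^2 and use orthogonality of {sin(nx), cos(mx)} on [-π, π]:
  ∫_{-π}^{π} sin(nx)^2 dx = π, ∫ cos(mx)^2 dx = π, and cross terms integrate to 0.
So ∫_{-π}^{π} f(x)^2 dx = 4^2 · π + 2^2 · π = (16 + 4)π.
Divide by 2π: (16 + 4)/2 = 10.
By Parseval, this equals Σ |c_n|^2.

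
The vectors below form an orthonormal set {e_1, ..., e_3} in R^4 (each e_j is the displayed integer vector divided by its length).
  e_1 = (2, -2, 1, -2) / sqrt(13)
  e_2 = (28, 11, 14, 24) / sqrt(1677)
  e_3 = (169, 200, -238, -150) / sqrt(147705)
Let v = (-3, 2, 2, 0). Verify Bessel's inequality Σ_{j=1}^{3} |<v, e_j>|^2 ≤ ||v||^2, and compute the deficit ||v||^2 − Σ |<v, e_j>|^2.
Σ |<v, e_j>|^2 = 9061/1145; ||v||^2 = 17; deficit = 10404/1145

Write each e_j = u_j / sqrt(<u_j, u_j>) where u_j is the displayed integer vector. Then <v, e_j> = <v, u_j> / sqrt(<u_j, u_j>), so |<v, e_j>|^2 = <v, u_j>^2 / <u_j, u_j>.
Coefficients: <v, e_1> = -8/sqrt(13), <v, e_2> = -34/sqrt(1677), <v, e_3> = -583/sqrt(147705).
Square and sum: Σ |<v, e_j>|^2 = 9061/1145.
Compute ||v||^2 = v·v = 17.
Deficit = 17 − 9061/1145 = 10404/1145 ≥ 0, confirming Bessel's inequality. (The deficit equals ||v − Σ <v,e_j> e_j||^2, the squared distance from v to span{e_j}.)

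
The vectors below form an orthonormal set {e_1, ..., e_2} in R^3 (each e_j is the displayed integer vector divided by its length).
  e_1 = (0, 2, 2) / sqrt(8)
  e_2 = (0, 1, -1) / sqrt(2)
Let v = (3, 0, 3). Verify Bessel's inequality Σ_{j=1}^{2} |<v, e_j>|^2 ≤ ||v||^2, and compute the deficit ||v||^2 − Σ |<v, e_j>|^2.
Σ |<v, e_j>|^2 = 9; ||v||^2 = 18; deficit = 9

Write each e_j = u_j / sqrt(<u_j, u_j>) where u_j is the displayed integer vector. Then <v, e_j> = <v, u_j> / sqrt(<u_j, u_j>), so |<v, e_j>|^2 = <v, u_j>^2 / <u_j, u_j>.
Coefficients: <v, e_1> = 6/sqrt(8), <v, e_2> = -3/sqrt(2).
Square and sum: Σ |<v, e_j>|^2 = 9.
Compute ||v||^2 = v·v = 18.
Deficit = 18 − 9 = 9 ≥ 0, confirming Bessel's inequality. (The deficit equals ||v − Σ <v,e_j> e_j||^2, the squared distance from v to span{e_j}.)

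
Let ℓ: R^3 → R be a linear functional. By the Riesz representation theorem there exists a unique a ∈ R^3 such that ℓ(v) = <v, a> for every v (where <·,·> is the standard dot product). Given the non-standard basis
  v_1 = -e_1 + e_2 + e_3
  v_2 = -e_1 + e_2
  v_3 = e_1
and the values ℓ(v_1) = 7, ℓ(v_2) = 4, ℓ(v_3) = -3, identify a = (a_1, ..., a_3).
a = (-3, 1, 3)

Write a = (a_1, ..., a_3) in the standard basis. For each basis vector v_i, ℓ(v_i) = <v_i, a> is a linear equation in the a_j's. Collect the n equations into a matrix system V a = ℓ, where row i of V is v_i (expressed in the standard basis). Since V is invertible (lower-triangular with 1s on the diagonal, up to permutation), solve by back-substitution:
  V =
[[-1, 1, 1],
 [-1, 1, 0],
 [1, 0, 0]]
  V a = (7, 4, -3)
Solving gives a = (-3, 1, 3).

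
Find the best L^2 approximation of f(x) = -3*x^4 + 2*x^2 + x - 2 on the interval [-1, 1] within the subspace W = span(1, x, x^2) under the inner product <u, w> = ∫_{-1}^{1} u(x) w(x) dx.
g(x) = -4*x^2/7 + x - 61/35

The best approximation g ∈ W is the orthogonal projection of f onto W. Writing g = a_0 + a_1 x + a_2 x^2, the coefficients solve the normal equations G · a = b where
  G_{ij} = <φ_i, φ_j> and b_i = <f, φ_i>, with φ_0 = 1, φ_1 = x, φ_2 = x^2.
G =
  [2, 0, 2/3]
  [0, 2/3, 0]
  [2/3, 0, 2/5],
b = (-58/15, 2/3, -146/105).
Solving gives a_0 = -61/35, a_1 = 1, a_2 = -4/7, so
  g(x) = -4*x^2/7 + x - 61/35.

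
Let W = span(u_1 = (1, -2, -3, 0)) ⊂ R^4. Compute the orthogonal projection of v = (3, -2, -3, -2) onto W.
proj_W(v) = (8/7, -16/7, -24/7, 0)

Set up U = [u_1 | ... | u_1] ∈ R^(4×1). The projector onto W = col(U) is P = U (U^T U)^(-1) U^T.
Compute U^T U =
  [14],
and U^T v = (16).
Solve U^T U · c = U^T v for the coefficients: c = (8/7). The projection is proj_W(v) = U c.
Check: (v - proj_W(v)) · u_1 = 0  (should be 0).
Result: proj_W(v) = (8/7, -16/7, -24/7, 0).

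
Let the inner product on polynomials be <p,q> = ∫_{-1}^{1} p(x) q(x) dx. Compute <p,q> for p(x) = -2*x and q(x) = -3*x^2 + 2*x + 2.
<p,q> = -8/3

Expand the product: p(x)·q(x) = 6*x^3 - 4*x^2 - 4*x.
∫_{-1}^{1} of each monomial x^k gives [2/(k+1) if k even, 0 if k odd]. Integrating term-by-term (or equivalently evaluating the antiderivative F(x) = 3*x^4/2 - 4*x^3/3 - 2*x^2 at the endpoints):
  F(1) − F(−1) = -11/6 − (5/6) = -8/3.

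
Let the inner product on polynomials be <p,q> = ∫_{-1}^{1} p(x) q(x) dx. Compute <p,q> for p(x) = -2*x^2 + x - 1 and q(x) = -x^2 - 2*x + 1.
<p,q> = -16/5

Expand the product: p(x)·q(x) = 2*x^4 + 3*x^3 - 3*x^2 + 3*x - 1.
∫_{-1}^{1} of each monomial x^k gives [2/(k+1) if k even, 0 if k odd]. Integrating term-by-term (or equivalently evaluating the antiderivative F(x) = 2*x^5/5 + 3*x^4/4 - x^3 + 3*x^2/2 - x at the endpoints):
  F(1) − F(−1) = 13/20 − (77/20) = -16/5.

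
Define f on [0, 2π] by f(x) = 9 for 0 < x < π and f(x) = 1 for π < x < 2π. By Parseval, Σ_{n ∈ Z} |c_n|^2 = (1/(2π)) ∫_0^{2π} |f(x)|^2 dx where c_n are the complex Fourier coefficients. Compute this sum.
Σ |c_n|^2 = 41

Parseval equates the L^2 energy of f (normalised by 1/(2π)) with the ℓ^2 sum of its Fourier coefficients: (1/(2π)) ∫_0^{2π} |f|^2 = Σ |c_n|^2.
Compute the left side: (1/(2π)) [∫_0^π 9^2 dx + ∫_π^{2π} 1^2 dx] = (1/(2π)) · (81π + 1π) = (81 + 1)/2 = 41.
So Σ_{n ∈ Z} |c_n|^2 = 41.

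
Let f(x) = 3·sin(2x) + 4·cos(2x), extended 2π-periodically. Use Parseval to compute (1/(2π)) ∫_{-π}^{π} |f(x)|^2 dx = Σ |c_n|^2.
Σ |c_n|^2 = 25/2

Expand |f|^2 and use orthogonality of {sin(nx), cos(mx)} on [-π, π]:
  ∫_{-π}^{π} sin(nx)^2 dx = π, ∫ cos(mx)^2 dx = π, and cross terms integrate to 0.
So ∫_{-π}^{π} f(x)^2 dx = 3^2 · π + 4^2 · π = (9 + 16)π.
Divide by 2π: (9 + 16)/2 = 25/2.
By Parseval, this equals Σ |c_n|^2.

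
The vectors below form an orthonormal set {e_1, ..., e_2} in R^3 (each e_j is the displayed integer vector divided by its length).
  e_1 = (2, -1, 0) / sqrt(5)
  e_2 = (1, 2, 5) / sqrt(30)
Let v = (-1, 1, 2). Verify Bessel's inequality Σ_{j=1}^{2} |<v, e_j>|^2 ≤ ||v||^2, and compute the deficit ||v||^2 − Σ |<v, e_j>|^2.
Σ |<v, e_j>|^2 = 35/6; ||v||^2 = 6; deficit = 1/6

Write each e_j = u_j / sqrt(<u_j, u_j>) where u_j is the displayed integer vector. Then <v, e_j> = <v, u_j> / sqrt(<u_j, u_j>), so |<v, e_j>|^2 = <v, u_j>^2 / <u_j, u_j>.
Coefficients: <v, e_1> = -3/sqrt(5), <v, e_2> = 11/sqrt(30).
Square and sum: Σ |<v, e_j>|^2 = 35/6.
Compute ||v||^2 = v·v = 6.
Deficit = 6 − 35/6 = 1/6 ≥ 0, confirming Bessel's inequality. (The deficit equals ||v − Σ <v,e_j> e_j||^2, the squared distance from v to span{e_j}.)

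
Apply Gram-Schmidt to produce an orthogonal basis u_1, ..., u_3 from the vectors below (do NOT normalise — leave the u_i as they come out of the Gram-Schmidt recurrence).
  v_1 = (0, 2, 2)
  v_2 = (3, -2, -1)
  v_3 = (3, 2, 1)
Orthogonal basis:
  u_1 = (0, 2, 2)
  u_2 = (3, -1/2, 1/2)
  u_3 = (6/19, 18/19, -18/19)

Apply the Gram-Schmidt recurrence
  u_1 = v_1
  u_i = v_i − Σ_{j<i} ((v_i · u_j) / (u_j · u_j)) · u_j.

Step by step this gives:
  u_1 = (0, 2, 2)
  u_2 = (3, -1/2, 1/2)
  u_3 = (6/19, 18/19, -18/19)

Orthogonality check:
  u_2 · u_1 = 0 (should be 0)
  u_3 · u_1 = 0 (should be 0)
  u_3 · u_2 = 0 (should be 0)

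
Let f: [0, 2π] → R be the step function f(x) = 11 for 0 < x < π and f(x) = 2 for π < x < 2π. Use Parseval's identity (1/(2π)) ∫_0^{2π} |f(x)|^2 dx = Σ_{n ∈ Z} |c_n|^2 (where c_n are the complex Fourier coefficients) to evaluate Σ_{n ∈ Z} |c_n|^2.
Σ |c_n|^2 = 125/2

Parseval equates the L^2 energy of f (normalised by 1/(2π)) with the ℓ^2 sum of its Fourier coefficients: (1/(2π)) ∫_0^{2π} |f|^2 = Σ |c_n|^2.
Compute the left side: (1/(2π)) [∫_0^π 11^2 dx + ∫_π^{2π} 2^2 dx] = (1/(2π)) · (121π + 4π) = (121 + 4)/2 = 125/2.
So Σ_{n ∈ Z} |c_n|^2 = 125/2.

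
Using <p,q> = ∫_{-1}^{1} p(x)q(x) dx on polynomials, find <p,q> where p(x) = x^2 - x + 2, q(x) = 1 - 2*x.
<p,q> = 6

Expand the product: p(x)·q(x) = -2*x^3 + 3*x^2 - 5*x + 2.
∫_{-1}^{1} of each monomial x^k gives [2/(k+1) if k even, 0 if k odd]. Integrating term-by-term (or equivalently evaluating the antiderivative F(x) = -x^4/2 + x^3 - 5*x^2/2 + 2*x at the endpoints):
  F(1) − F(−1) = 0 − (-6) = 6.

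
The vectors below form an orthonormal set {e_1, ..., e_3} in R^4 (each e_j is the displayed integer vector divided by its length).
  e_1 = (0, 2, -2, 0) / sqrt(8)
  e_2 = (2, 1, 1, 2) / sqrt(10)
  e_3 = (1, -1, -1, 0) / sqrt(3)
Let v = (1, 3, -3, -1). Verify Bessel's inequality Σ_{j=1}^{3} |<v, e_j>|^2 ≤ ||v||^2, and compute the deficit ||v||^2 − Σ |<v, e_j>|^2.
Σ |<v, e_j>|^2 = 55/3; ||v||^2 = 20; deficit = 5/3

Write each e_j = u_j / sqrt(<u_j, u_j>) where u_j is the displayed integer vector. Then <v, e_j> = <v, u_j> / sqrt(<u_j, u_j>), so |<v, e_j>|^2 = <v, u_j>^2 / <u_j, u_j>.
Coefficients: <v, e_1> = 12/sqrt(8), <v, e_2> = 0/sqrt(10), <v, e_3> = 1/sqrt(3).
Square and sum: Σ |<v, e_j>|^2 = 55/3.
Compute ||v||^2 = v·v = 20.
Deficit = 20 − 55/3 = 5/3 ≥ 0, confirming Bessel's inequality. (The deficit equals ||v − Σ <v,e_j> e_j||^2, the squared distance from v to span{e_j}.)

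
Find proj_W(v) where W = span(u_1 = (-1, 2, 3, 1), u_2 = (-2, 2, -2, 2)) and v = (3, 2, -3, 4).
proj_W(v) = (-72/59, 50/59, -160/59, 72/59)

Set up U = [u_1 | ... | u_2] ∈ R^(4×2). The projector onto W = col(U) is P = U (U^T U)^(-1) U^T.
Compute U^T U =
  [15, 2]
  [2, 16],
and U^T v = (-4, 12).
Solve U^T U · c = U^T v for the coefficients: c = (-22/59, 47/59). The projection is proj_W(v) = U c.
Check: (v - proj_W(v)) · u_1 = 0  (should be 0).
Check: (v - proj_W(v)) · u_2 = 0  (should be 0).
Result: proj_W(v) = (-72/59, 50/59, -160/59, 72/59).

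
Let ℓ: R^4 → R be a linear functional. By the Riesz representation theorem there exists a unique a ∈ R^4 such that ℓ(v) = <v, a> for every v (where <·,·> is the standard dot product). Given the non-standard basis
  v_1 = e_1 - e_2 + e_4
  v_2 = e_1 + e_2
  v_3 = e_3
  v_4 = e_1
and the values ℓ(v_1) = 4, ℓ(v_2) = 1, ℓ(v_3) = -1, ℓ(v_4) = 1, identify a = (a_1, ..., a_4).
a = (1, 0, -1, 3)

Write a = (a_1, ..., a_4) in the standard basis. For each basis vector v_i, ℓ(v_i) = <v_i, a> is a linear equation in the a_j's. Collect the n equations into a matrix system V a = ℓ, where row i of V is v_i (expressed in the standard basis). Since V is invertible (lower-triangular with 1s on the diagonal, up to permutation), solve by back-substitution:
  V =
[[1, -1, 0, 1],
 [1, 1, 0, 0],
 [0, 0, 1, 0],
 [1, 0, 0, 0]]
  V a = (4, 1, -1, 1)
Solving gives a = (1, 0, -1, 3).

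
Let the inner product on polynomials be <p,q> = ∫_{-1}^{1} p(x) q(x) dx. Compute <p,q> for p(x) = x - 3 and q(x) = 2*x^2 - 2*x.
<p,q> = -16/3

Expand the product: p(x)·q(x) = 2*x^3 - 8*x^2 + 6*x.
∫_{-1}^{1} of each monomial x^k gives [2/(k+1) if k even, 0 if k odd]. Integrating term-by-term (or equivalently evaluating the antiderivative F(x) = x^4/2 - 8*x^3/3 + 3*x^2 at the endpoints):
  F(1) − F(−1) = 5/6 − (37/6) = -16/3.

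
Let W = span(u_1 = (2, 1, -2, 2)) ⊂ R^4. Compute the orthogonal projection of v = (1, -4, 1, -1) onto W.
proj_W(v) = (-12/13, -6/13, 12/13, -12/13)

Set up U = [u_1 | ... | u_1] ∈ R^(4×1). The projector onto W = col(U) is P = U (U^T U)^(-1) U^T.
Compute U^T U =
  [13],
and U^T v = (-6).
Solve U^T U · c = U^T v for the coefficients: c = (-6/13). The projection is proj_W(v) = U c.
Check: (v - proj_W(v)) · u_1 = 0  (should be 0).
Result: proj_W(v) = (-12/13, -6/13, 12/13, -12/13).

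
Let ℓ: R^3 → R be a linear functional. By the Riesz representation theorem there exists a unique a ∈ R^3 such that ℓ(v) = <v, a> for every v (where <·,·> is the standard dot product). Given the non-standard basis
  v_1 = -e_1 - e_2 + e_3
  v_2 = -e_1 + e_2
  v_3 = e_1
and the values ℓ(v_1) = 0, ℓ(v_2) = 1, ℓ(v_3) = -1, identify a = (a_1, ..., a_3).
a = (-1, 0, -1)

Write a = (a_1, ..., a_3) in the standard basis. For each basis vector v_i, ℓ(v_i) = <v_i, a> is a linear equation in the a_j's. Collect the n equations into a matrix system V a = ℓ, where row i of V is v_i (expressed in the standard basis). Since V is invertible (lower-triangular with 1s on the diagonal, up to permutation), solve by back-substitution:
  V =
[[-1, -1, 1],
 [-1, 1, 0],
 [1, 0, 0]]
  V a = (0, 1, -1)
Solving gives a = (-1, 0, -1).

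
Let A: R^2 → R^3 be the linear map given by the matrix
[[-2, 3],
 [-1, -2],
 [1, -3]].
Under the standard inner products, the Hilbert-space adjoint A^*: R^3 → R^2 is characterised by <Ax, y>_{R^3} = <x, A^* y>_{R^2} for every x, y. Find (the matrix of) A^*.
A^* = A^T =
[[-2, -1, 1],
 [3, -2, -3]]

For real matrices with standard dot products, the defining identity <Ax, y> = <x, A^* y> gives (Ax)^T y = x^T (A^*) y, i.e. x^T A^T y = x^T (A^*) y. Since this holds for all x, y, we must have A^* = A^T. Therefore
A^* =
[[-2, -1, 1],
 [3, -2, -3]].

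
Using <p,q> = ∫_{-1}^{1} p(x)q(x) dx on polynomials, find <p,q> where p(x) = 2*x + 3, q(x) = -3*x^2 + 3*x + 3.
<p,q> = 16

Expand the product: p(x)·q(x) = -6*x^3 - 3*x^2 + 15*x + 9.
∫_{-1}^{1} of each monomial x^k gives [2/(k+1) if k even, 0 if k odd]. Integrating term-by-term (or equivalently evaluating the antiderivative F(x) = -3*x^4/2 - x^3 + 15*x^2/2 + 9*x at the endpoints):
  F(1) − F(−1) = 14 − (-2) = 16.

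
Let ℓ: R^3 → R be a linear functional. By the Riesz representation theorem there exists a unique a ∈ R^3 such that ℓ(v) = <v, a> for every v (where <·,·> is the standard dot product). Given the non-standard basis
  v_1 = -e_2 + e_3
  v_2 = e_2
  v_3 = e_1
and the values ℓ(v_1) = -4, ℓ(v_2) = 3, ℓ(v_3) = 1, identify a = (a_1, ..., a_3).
a = (1, 3, -1)

Write a = (a_1, ..., a_3) in the standard basis. For each basis vector v_i, ℓ(v_i) = <v_i, a> is a linear equation in the a_j's. Collect the n equations into a matrix system V a = ℓ, where row i of V is v_i (expressed in the standard basis). Since V is invertible (lower-triangular with 1s on the diagonal, up to permutation), solve by back-substitution:
  V =
[[0, -1, 1],
 [0, 1, 0],
 [1, 0, 0]]
  V a = (-4, 3, 1)
Solving gives a = (1, 3, -1).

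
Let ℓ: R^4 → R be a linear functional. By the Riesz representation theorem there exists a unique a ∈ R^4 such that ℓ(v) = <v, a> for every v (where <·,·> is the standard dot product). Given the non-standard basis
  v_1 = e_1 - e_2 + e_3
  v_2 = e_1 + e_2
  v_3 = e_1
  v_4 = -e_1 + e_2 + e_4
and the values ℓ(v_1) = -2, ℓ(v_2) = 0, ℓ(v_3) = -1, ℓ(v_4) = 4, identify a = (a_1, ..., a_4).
a = (-1, 1, 0, 2)

Write a = (a_1, ..., a_4) in the standard basis. For each basis vector v_i, ℓ(v_i) = <v_i, a> is a linear equation in the a_j's. Collect the n equations into a matrix system V a = ℓ, where row i of V is v_i (expressed in the standard basis). Since V is invertible (lower-triangular with 1s on the diagonal, up to permutation), solve by back-substitution:
  V =
[[1, -1, 1, 0],
 [1, 1, 0, 0],
 [1, 0, 0, 0],
 [-1, 1, 0, 1]]
  V a = (-2, 0, -1, 4)
Solving gives a = (-1, 1, 0, 2).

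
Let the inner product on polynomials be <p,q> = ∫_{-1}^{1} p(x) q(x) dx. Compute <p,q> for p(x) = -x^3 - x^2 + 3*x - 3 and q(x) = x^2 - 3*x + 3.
<p,q> = -136/5

Expand the product: p(x)·q(x) = -x^5 + 2*x^4 + 3*x^3 - 15*x^2 + 18*x - 9.
∫_{-1}^{1} of each monomial x^k gives [2/(k+1) if k even, 0 if k odd]. Integrating term-by-term (or equivalently evaluating the antiderivative F(x) = -x^6/6 + 2*x^5/5 + 3*x^4/4 - 5*x^3 + 9*x^2 - 9*x at the endpoints):
  F(1) − F(−1) = -241/60 − (1391/60) = -136/5.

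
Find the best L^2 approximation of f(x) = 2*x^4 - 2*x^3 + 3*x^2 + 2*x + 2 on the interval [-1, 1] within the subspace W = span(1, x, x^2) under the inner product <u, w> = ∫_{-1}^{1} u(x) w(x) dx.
g(x) = 33*x^2/7 + 4*x/5 + 64/35

The best approximation g ∈ W is the orthogonal projection of f onto W. Writing g = a_0 + a_1 x + a_2 x^2, the coefficients solve the normal equations G · a = b where
  G_{ij} = <φ_i, φ_j> and b_i = <f, φ_i>, with φ_0 = 1, φ_1 = x, φ_2 = x^2.
G =
  [2, 0, 2/3]
  [0, 2/3, 0]
  [2/3, 0, 2/5],
b = (34/5, 8/15, 326/105).
Solving gives a_0 = 64/35, a_1 = 4/5, a_2 = 33/7, so
  g(x) = 33*x^2/7 + 4*x/5 + 64/35.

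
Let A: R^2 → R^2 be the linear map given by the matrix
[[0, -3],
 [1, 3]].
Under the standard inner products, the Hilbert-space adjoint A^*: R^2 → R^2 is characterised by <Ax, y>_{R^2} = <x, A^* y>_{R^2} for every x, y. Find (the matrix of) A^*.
A^* = A^T =
[[0, 1],
 [-3, 3]]

For real matrices with standard dot products, the defining identity <Ax, y> = <x, A^* y> gives (Ax)^T y = x^T (A^*) y, i.e. x^T A^T y = x^T (A^*) y. Since this holds for all x, y, we must have A^* = A^T. Therefore
A^* =
[[0, 1],
 [-3, 3]].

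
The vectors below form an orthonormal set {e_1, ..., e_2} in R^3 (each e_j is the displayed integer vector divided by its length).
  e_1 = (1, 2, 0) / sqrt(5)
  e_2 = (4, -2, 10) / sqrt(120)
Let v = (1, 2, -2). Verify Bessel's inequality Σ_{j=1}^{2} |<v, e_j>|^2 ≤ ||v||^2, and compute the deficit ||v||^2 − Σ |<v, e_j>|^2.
Σ |<v, e_j>|^2 = 25/3; ||v||^2 = 9; deficit = 2/3

Write each e_j = u_j / sqrt(<u_j, u_j>) where u_j is the displayed integer vector. Then <v, e_j> = <v, u_j> / sqrt(<u_j, u_j>), so |<v, e_j>|^2 = <v, u_j>^2 / <u_j, u_j>.
Coefficients: <v, e_1> = 5/sqrt(5), <v, e_2> = -20/sqrt(120).
Square and sum: Σ |<v, e_j>|^2 = 25/3.
Compute ||v||^2 = v·v = 9.
Deficit = 9 − 25/3 = 2/3 ≥ 0, confirming Bessel's inequality. (The deficit equals ||v − Σ <v,e_j> e_j||^2, the squared distance from v to span{e_j}.)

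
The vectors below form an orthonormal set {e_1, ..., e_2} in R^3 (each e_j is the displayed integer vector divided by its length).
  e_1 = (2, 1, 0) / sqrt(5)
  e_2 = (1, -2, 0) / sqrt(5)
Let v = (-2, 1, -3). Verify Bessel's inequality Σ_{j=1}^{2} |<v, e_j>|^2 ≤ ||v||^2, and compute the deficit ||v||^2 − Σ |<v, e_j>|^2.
Σ |<v, e_j>|^2 = 5; ||v||^2 = 14; deficit = 9

Write each e_j = u_j / sqrt(<u_j, u_j>) where u_j is the displayed integer vector. Then <v, e_j> = <v, u_j> / sqrt(<u_j, u_j>), so |<v, e_j>|^2 = <v, u_j>^2 / <u_j, u_j>.
Coefficients: <v, e_1> = -3/sqrt(5), <v, e_2> = -4/sqrt(5).
Square and sum: Σ |<v, e_j>|^2 = 5.
Compute ||v||^2 = v·v = 14.
Deficit = 14 − 5 = 9 ≥ 0, confirming Bessel's inequality. (The deficit equals ||v − Σ <v,e_j> e_j||^2, the squared distance from v to span{e_j}.)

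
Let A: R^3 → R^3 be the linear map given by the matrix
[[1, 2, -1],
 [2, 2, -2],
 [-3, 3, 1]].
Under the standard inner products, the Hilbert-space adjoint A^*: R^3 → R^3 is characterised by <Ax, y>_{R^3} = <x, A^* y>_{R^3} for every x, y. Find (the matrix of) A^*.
A^* = A^T =
[[1, 2, -3],
 [2, 2, 3],
 [-1, -2, 1]]

For real matrices with standard dot products, the defining identity <Ax, y> = <x, A^* y> gives (Ax)^T y = x^T (A^*) y, i.e. x^T A^T y = x^T (A^*) y. Since this holds for all x, y, we must have A^* = A^T. Therefore
A^* =
[[1, 2, -3],
 [2, 2, 3],
 [-1, -2, 1]].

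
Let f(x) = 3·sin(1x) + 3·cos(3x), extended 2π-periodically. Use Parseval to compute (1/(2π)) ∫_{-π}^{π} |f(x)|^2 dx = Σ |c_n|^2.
Σ |c_n|^2 = 9

Expand |f|^2 and use orthogonality of {sin(nx), cos(mx)} on [-π, π]:
  ∫_{-π}^{π} sin(nx)^2 dx = π, ∫ cos(mx)^2 dx = π, and cross terms integrate to 0.
So ∫_{-π}^{π} f(x)^2 dx = 3^2 · π + 3^2 · π = (9 + 9)π.
Divide by 2π: (9 + 9)/2 = 9.
By Parseval, this equals Σ |c_n|^2.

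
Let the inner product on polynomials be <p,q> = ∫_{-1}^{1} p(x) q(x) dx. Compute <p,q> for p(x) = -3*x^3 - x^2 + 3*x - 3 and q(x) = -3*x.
<p,q> = -12/5

Expand the product: p(x)·q(x) = 9*x^4 + 3*x^3 - 9*x^2 + 9*x.
∫_{-1}^{1} of each monomial x^k gives [2/(k+1) if k even, 0 if k odd]. Integrating term-by-term (or equivalently evaluating the antiderivative F(x) = 9*x^5/5 + 3*x^4/4 - 3*x^3 + 9*x^2/2 at the endpoints):
  F(1) − F(−1) = 81/20 − (129/20) = -12/5.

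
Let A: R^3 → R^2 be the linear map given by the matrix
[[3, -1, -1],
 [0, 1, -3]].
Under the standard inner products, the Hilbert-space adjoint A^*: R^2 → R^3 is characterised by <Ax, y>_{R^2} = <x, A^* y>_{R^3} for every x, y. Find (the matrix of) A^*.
A^* = A^T =
[[3, 0],
 [-1, 1],
 [-1, -3]]

For real matrices with standard dot products, the defining identity <Ax, y> = <x, A^* y> gives (Ax)^T y = x^T (A^*) y, i.e. x^T A^T y = x^T (A^*) y. Since this holds for all x, y, we must have A^* = A^T. Therefore
A^* =
[[3, 0],
 [-1, 1],
 [-1, -3]].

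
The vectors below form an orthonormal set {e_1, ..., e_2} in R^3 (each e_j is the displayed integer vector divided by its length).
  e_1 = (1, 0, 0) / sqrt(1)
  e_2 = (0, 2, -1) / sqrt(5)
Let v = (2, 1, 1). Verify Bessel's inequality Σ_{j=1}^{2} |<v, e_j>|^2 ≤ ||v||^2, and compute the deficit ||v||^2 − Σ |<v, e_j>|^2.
Σ |<v, e_j>|^2 = 21/5; ||v||^2 = 6; deficit = 9/5

Write each e_j = u_j / sqrt(<u_j, u_j>) where u_j is the displayed integer vector. Then <v, e_j> = <v, u_j> / sqrt(<u_j, u_j>), so |<v, e_j>|^2 = <v, u_j>^2 / <u_j, u_j>.
Coefficients: <v, e_1> = 2/sqrt(1), <v, e_2> = 1/sqrt(5).
Square and sum: Σ |<v, e_j>|^2 = 21/5.
Compute ||v||^2 = v·v = 6.
Deficit = 6 − 21/5 = 9/5 ≥ 0, confirming Bessel's inequality. (The deficit equals ||v − Σ <v,e_j> e_j||^2, the squared distance from v to span{e_j}.)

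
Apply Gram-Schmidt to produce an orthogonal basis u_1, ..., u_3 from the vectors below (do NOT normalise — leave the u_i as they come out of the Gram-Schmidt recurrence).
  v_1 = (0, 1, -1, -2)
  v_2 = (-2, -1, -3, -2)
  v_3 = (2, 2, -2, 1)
Orthogonal basis:
  u_1 = (0, 1, -1, -2)
  u_2 = (-2, -2, -2, 0)
  u_3 = (4/3, 1, -7/3, 5/3)

Apply the Gram-Schmidt recurrence
  u_1 = v_1
  u_i = v_i − Σ_{j<i} ((v_i · u_j) / (u_j · u_j)) · u_j.

Step by step this gives:
  u_1 = (0, 1, -1, -2)
  u_2 = (-2, -2, -2, 0)
  u_3 = (4/3, 1, -7/3, 5/3)

Orthogonality check:
  u_2 · u_1 = 0 (should be 0)
  u_3 · u_1 = 0 (should be 0)
  u_3 · u_2 = 0 (should be 0)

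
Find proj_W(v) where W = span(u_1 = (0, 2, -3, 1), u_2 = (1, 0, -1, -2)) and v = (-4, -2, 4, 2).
proj_W(v) = (-154/83, -144/83, 370/83, 236/83)

Set up U = [u_1 | ... | u_2] ∈ R^(4×2). The projector onto W = col(U) is P = U (U^T U)^(-1) U^T.
Compute U^T U =
  [14, 1]
  [1, 6],
and U^T v = (-14, -12).
Solve U^T U · c = U^T v for the coefficients: c = (-72/83, -154/83). The projection is proj_W(v) = U c.
Check: (v - proj_W(v)) · u_1 = 0  (should be 0).
Check: (v - proj_W(v)) · u_2 = 0  (should be 0).
Result: proj_W(v) = (-154/83, -144/83, 370/83, 236/83).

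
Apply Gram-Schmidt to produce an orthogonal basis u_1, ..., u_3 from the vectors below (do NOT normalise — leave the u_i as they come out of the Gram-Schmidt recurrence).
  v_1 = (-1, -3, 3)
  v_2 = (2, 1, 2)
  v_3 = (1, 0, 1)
Orthogonal basis:
  u_1 = (-1, -3, 3)
  u_2 = (39/19, 22/19, 35/19)
  u_3 = (18/85, -16/85, -2/17)

Apply the Gram-Schmidt recurrence
  u_1 = v_1
  u_i = v_i − Σ_{j<i} ((v_i · u_j) / (u_j · u_j)) · u_j.

Step by step this gives:
  u_1 = (-1, -3, 3)
  u_2 = (39/19, 22/19, 35/19)
  u_3 = (18/85, -16/85, -2/17)

Orthogonality check:
  u_2 · u_1 = 0 (should be 0)
  u_3 · u_1 = 0 (should be 0)
  u_3 · u_2 = 0 (should be 0)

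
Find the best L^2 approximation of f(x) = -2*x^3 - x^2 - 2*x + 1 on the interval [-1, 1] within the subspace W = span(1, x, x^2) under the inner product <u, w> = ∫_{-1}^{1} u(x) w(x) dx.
g(x) = -x^2 - 16*x/5 + 1

The best approximation g ∈ W is the orthogonal projection of f onto W. Writing g = a_0 + a_1 x + a_2 x^2, the coefficients solve the normal equations G · a = b where
  G_{ij} = <φ_i, φ_j> and b_i = <f, φ_i>, with φ_0 = 1, φ_1 = x, φ_2 = x^2.
G =
  [2, 0, 2/3]
  [0, 2/3, 0]
  [2/3, 0, 2/5],
b = (4/3, -32/15, 4/15).
Solving gives a_0 = 1, a_1 = -16/5, a_2 = -1, so
  g(x) = -x^2 - 16*x/5 + 1.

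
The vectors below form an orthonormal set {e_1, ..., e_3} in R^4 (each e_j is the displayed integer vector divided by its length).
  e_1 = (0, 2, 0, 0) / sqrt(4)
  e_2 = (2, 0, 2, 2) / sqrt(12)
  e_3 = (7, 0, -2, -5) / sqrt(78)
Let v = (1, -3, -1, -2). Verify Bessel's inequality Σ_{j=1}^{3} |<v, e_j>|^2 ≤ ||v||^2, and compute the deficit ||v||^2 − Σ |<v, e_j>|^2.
Σ |<v, e_j>|^2 = 389/26; ||v||^2 = 15; deficit = 1/26

Write each e_j = u_j / sqrt(<u_j, u_j>) where u_j is the displayed integer vector. Then <v, e_j> = <v, u_j> / sqrt(<u_j, u_j>), so |<v, e_j>|^2 = <v, u_j>^2 / <u_j, u_j>.
Coefficients: <v, e_1> = -6/sqrt(4), <v, e_2> = -4/sqrt(12), <v, e_3> = 19/sqrt(78).
Square and sum: Σ |<v, e_j>|^2 = 389/26.
Compute ||v||^2 = v·v = 15.
Deficit = 15 − 389/26 = 1/26 ≥ 0, confirming Bessel's inequality. (The deficit equals ||v − Σ <v,e_j> e_j||^2, the squared distance from v to span{e_j}.)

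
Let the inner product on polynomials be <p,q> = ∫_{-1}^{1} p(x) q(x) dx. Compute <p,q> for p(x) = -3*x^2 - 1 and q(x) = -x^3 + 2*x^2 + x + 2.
<p,q> = -176/15

Expand the product: p(x)·q(x) = 3*x^5 - 6*x^4 - 2*x^3 - 8*x^2 - x - 2.
∫_{-1}^{1} of each monomial x^k gives [2/(k+1) if k even, 0 if k odd]. Integrating term-by-term (or equivalently evaluating the antiderivative F(x) = x^6/2 - 6*x^5/5 - x^4/2 - 8*x^3/3 - x^2/2 - 2*x at the endpoints):
  F(1) − F(−1) = -191/30 − (161/30) = -176/15.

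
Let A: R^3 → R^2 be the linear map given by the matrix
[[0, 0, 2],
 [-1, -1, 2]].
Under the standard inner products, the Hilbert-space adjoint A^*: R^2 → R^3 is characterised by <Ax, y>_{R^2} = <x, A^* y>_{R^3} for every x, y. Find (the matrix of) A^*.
A^* = A^T =
[[0, -1],
 [0, -1],
 [2, 2]]

For real matrices with standard dot products, the defining identity <Ax, y> = <x, A^* y> gives (Ax)^T y = x^T (A^*) y, i.e. x^T A^T y = x^T (A^*) y. Since this holds for all x, y, we must have A^* = A^T. Therefore
A^* =
[[0, -1],
 [0, -1],
 [2, 2]].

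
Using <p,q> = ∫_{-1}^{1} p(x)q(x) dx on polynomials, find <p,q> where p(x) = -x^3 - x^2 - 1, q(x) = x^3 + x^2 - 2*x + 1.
<p,q> = -338/105

Expand the product: p(x)·q(x) = -x^6 - 2*x^5 + x^4 - 2*x^2 + 2*x - 1.
∫_{-1}^{1} of each monomial x^k gives [2/(k+1) if k even, 0 if k odd]. Integrating term-by-term (or equivalently evaluating the antiderivative F(x) = -x^7/7 - x^6/3 + x^5/5 - 2*x^3/3 + x^2 - x at the endpoints):
  F(1) − F(−1) = -33/35 − (239/105) = -338/105.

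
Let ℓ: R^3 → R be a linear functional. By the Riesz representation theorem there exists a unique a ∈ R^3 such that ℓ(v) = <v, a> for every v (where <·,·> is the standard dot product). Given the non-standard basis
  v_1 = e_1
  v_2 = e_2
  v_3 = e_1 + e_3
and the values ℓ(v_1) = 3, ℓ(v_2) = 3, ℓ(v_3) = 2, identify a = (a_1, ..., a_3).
a = (3, 3, -1)

Write a = (a_1, ..., a_3) in the standard basis. For each basis vector v_i, ℓ(v_i) = <v_i, a> is a linear equation in the a_j's. Collect the n equations into a matrix system V a = ℓ, where row i of V is v_i (expressed in the standard basis). Since V is invertible (lower-triangular with 1s on the diagonal, up to permutation), solve by back-substitution:
  V =
[[1, 0, 0],
 [0, 1, 0],
 [1, 0, 1]]
  V a = (3, 3, 2)
Solving gives a = (3, 3, -1).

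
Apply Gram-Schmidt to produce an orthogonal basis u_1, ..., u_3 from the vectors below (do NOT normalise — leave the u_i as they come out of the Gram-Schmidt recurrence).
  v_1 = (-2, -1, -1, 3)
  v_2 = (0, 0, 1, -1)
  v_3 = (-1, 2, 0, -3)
Orthogonal basis:
  u_1 = (-2, -1, -1, 3)
  u_2 = (-8/15, -4/15, 11/15, -1/5)
  u_3 = (-13/7, 11/7, -15/14, -15/14)

Apply the Gram-Schmidt recurrence
  u_1 = v_1
  u_i = v_i − Σ_{j<i} ((v_i · u_j) / (u_j · u_j)) · u_j.

Step by step this gives:
  u_1 = (-2, -1, -1, 3)
  u_2 = (-8/15, -4/15, 11/15, -1/5)
  u_3 = (-13/7, 11/7, -15/14, -15/14)

Orthogonality check:
  u_2 · u_1 = 0 (should be 0)
  u_3 · u_1 = 0 (should be 0)
  u_3 · u_2 = 0 (should be 0)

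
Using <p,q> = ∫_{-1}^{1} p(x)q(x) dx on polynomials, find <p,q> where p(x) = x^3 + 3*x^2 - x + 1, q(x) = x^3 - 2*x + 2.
<p,q> = 884/105

Expand the product: p(x)·q(x) = x^6 + 3*x^5 - 3*x^4 - 3*x^3 + 8*x^2 - 4*x + 2.
∫_{-1}^{1} of each monomial x^k gives [2/(k+1) if k even, 0 if k odd]. Integrating term-by-term (or equivalently evaluating the antiderivative F(x) = x^7/7 + x^6/2 - 3*x^5/5 - 3*x^4/4 + 8*x^3/3 - 2*x^2 + 2*x at the endpoints):
  F(1) − F(−1) = 823/420 − (-2713/420) = 884/105.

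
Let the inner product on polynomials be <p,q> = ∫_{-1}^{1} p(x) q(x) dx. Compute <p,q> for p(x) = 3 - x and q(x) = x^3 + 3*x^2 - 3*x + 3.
<p,q> = 128/5

Expand the product: p(x)·q(x) = -x^4 + 12*x^2 - 12*x + 9.
∫_{-1}^{1} of each monomial x^k gives [2/(k+1) if k even, 0 if k odd]. Integrating term-by-term (or equivalently evaluating the antiderivative F(x) = -x^5/5 + 4*x^3 - 6*x^2 + 9*x at the endpoints):
  F(1) − F(−1) = 34/5 − (-94/5) = 128/5.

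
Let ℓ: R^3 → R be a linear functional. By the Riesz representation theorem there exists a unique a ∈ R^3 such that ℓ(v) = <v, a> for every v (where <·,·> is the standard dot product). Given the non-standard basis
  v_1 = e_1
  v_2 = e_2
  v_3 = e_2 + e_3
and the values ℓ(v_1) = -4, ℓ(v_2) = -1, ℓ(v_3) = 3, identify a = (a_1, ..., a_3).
a = (-4, -1, 4)

Write a = (a_1, ..., a_3) in the standard basis. For each basis vector v_i, ℓ(v_i) = <v_i, a> is a linear equation in the a_j's. Collect the n equations into a matrix system V a = ℓ, where row i of V is v_i (expressed in the standard basis). Since V is invertible (lower-triangular with 1s on the diagonal, up to permutation), solve by back-substitution:
  V =
[[1, 0, 0],
 [0, 1, 0],
 [0, 1, 1]]
  V a = (-4, -1, 3)
Solving gives a = (-4, -1, 4).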